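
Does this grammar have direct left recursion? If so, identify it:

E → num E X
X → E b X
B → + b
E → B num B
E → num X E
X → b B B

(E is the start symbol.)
E → num E X: starts with num
X → E b X: starts with E
B → + b: starts with '+'
E → B num B: starts with B
E → num X E: starts with num
X → b B B: starts with b

No direct left recursion found.

Answer: No direct left recursion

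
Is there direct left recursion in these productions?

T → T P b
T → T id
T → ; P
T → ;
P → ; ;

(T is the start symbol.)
Direct left recursion occurs when N → N α for some non-terminal N (the right-hand side begins with the left-hand side itself).

T → T P b: LEFT RECURSIVE (starts with T)
T → T id: LEFT RECURSIVE (starts with T)
T → ; P: starts with ';'
T → ;: starts with ';'
P → ; ;: starts with ';'

The grammar has direct left recursion on: T.

Answer: Yes, T is left-recursive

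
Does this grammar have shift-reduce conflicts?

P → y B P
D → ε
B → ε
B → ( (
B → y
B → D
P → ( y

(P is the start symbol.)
Yes — I3: [B → .] vs [B → . ( (]

A shift-reduce conflict occurs when an LR(0) state has both:
  - a complete (reduce) item [A → α .] (dot at the end), and
  - a shift item [B → β . c γ] (dot before a terminal).

Augment with P' → P and build the canonical LR(0) collection (I0 = CLOSURE({[P' → . P]}), then GOTO on every symbol after a dot until no new states appear). It has 11 states:
  I0: { [P → . ( y], [P → . y B P], [P' → . P] }  — shift
  I1: { [P → ( . y] }  — shift
  I2: { [P' → P .] }  — accept
  I3: { [B → . ( (], [B → . D], [B → . y], [B → .], [D → .], [P → y . B P] }  — shift, 2 reduces
  I4: { [B → ( . (] }  — shift
  I5: { [P → . ( y], [P → . y B P], [P → y B . P] }  — shift
  I6: { [B → D .] }  — reduce
  I7: { [B → y .] }  — reduce
  I8: { [P → y B P .] }  — reduce
  I9: { [B → ( ( .] }  — reduce
  I10: { [P → ( y .] }  — reduce

I3 contains reduce items [B → .], [D → .] and shift items [B → . ( (], [B → . y] — shift-reduce conflict.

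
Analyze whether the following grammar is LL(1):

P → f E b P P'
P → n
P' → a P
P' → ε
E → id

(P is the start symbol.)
No. Predict set conflict for P': { 'a' }

Relevant sets:
  FOLLOW(P') = { $, 'a' }

For P:
  PREDICT(P → f E b P P') = { 'f' }
  PREDICT(P → n) = { 'n' }
For P':
  PREDICT(P' → a P) = { 'a' }
  PREDICT(P' → ε) = { $, 'a' }
E has a single production, so nothing to check there.

Conflict found: Predict set conflict for P': { 'a' }
The grammar is NOT LL(1).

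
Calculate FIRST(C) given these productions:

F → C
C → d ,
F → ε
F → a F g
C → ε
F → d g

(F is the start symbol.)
From C → d ,:
  - d is a terminal: add 'd' and stop
From C → ε:
  - ε-production, so ε ∈ FIRST(C)

Collecting: FIRST(C) = { 'd', ε }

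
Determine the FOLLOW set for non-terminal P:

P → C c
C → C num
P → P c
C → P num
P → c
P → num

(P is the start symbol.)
{ $, 'c', 'num' }

To compute FOLLOW(P), find every occurrence of P on a right-hand side N → α P β: add FIRST(β) \ {ε}, and if β is empty or nullable also add FOLLOW(N). Iterate to a fixed point.

P is the start symbol, so $ ∈ FOLLOW(P).
In P → P c: P is followed by c, add FIRST(c) \ {ε} = { 'c' }
In C → P num: P is followed by num, add FIRST(num) \ {ε} = { 'num' }

Taking the union: FOLLOW(P) = { $, 'c', 'num' }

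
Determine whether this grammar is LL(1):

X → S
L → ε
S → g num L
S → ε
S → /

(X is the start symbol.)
Relevant sets:
  FOLLOW(S) = { $ }

For S:
  PREDICT(S → g num L) = { 'g' }
  PREDICT(S → ε) = { $ }
  PREDICT(S → '/') = { '/' }
X, L have a single production, so nothing to check there.

All predict sets are disjoint. The grammar IS LL(1).

Answer: Yes, the grammar is LL(1).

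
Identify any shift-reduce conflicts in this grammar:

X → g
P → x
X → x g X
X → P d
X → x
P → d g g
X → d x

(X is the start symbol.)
Augment with X' → X and build the canonical LR(0) collection (I0 = CLOSURE({[X' → . X]}), then GOTO on every symbol after a dot until no new states appear). It has 12 states:
  I0: { [P → . d g g], [P → . x], [X → . P d], [X → . d x], [X → . g], [X → . x g X], [X → . x], [X' → . X] }  — shift
  I1: { [X → P . d] }  — shift
  I2: { [X' → X .] }  — accept
  I3: { [P → d . g g], [X → d . x] }  — shift
  I4: { [X → g .] }  — reduce
  I5: { [P → x .], [X → x . g X], [X → x .] }  — shift, 2 reduces
  I6: { [P → . d g g], [P → . x], [X → . P d], [X → . d x], [X → . g], [X → . x g X], [X → . x], [X → x g . X] }  — shift
  I7: { [X → x g X .] }  — reduce
  I8: { [P → d g . g] }  — shift
  I9: { [X → d x .] }  — reduce
  I10: { [P → d g g .] }  — reduce
  I11: { [X → P d .] }  — reduce

I5 contains reduce items [P → x .], [X → x .] and shift item [X → x . g X] — shift-reduce conflict.

Answer: Yes — I5: [P → x .] vs [X → x . g X]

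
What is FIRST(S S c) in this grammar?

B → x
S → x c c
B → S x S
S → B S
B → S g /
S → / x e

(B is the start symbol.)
FIRST sets of the non-terminals involved (from the grammar, by fixed-point iteration):
  FIRST(S) = { '/', 'x' }

To compute FIRST(S S c), process the symbols left to right:
Symbol S is a non-terminal. Add FIRST(S) \ {ε} = { '/', 'x' }
S is not nullable (ε ∉ FIRST(S)), so stop here.
FIRST(S S c) = { '/', 'x' }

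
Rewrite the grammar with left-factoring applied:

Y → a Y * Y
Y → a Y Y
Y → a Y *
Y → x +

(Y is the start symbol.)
Y → a Y Y'
Y' → * Y''
Y'' → Y
Y'' → ε
Y' → Y
Y → x +

Left-factoring transforms A → αβ₁ | αβ₂ into A → αA' and A' → β₁ | β₂
(α is the longest common prefix among the alternatives). Repeat until
no nonterminal has two alternatives with a common prefix.

Round 1: Y has alternatives sharing prefix 'a Y'. Introduce Y': Y → a Y Y'
  Add: Y' → * Y
  Add: Y' → Y
  Add: Y' → *

Round 2: Y' has alternatives sharing prefix '*'. Introduce Y'': Y' → * Y''
  Add: Y'' → Y
  Add: Y'' → ε

No remaining common prefixes — done.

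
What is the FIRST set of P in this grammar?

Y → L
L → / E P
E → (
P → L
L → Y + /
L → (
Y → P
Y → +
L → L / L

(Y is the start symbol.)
FIRST sets of the other non-terminals involved (by the same procedure, iterated to a fixed point):
  FIRST(L) = { '(', '+', '/' }

From P → L:
  - L is a non-terminal: add FIRST(L) \ {ε} = { '(', '+', '/' }
    L is not nullable, so stop

Collecting: FIRST(P) = { '(', '+', '/' }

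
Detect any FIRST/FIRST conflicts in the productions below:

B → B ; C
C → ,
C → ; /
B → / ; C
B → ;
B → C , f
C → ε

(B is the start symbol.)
Yes. B → B ';' C / B → '/' ';' C on { '/' }; B → B ';' C / B → ';' on { ';' }; B → B ';' C / B → C ',' f on { ',', ';' }; B → ';' / B → C ',' f on { ';' }

FIRST sets of the non-terminals at (or reachable through a nullable prefix from) the front of some alternative:
  FIRST(B) = { ',', '/', ';' }
  FIRST(C) = { ',', ';', ε }

Productions for B:
  B → B ; C: FIRST = { ',', '/', ';' }
  B → / ; C: FIRST = { '/' }
  B → ;: FIRST = { ';' }
  B → C , f: FIRST = { ',', ';' }
Productions for C:
  C → ,: FIRST = { ',' }
  C → ; /: FIRST = { ';' }
  C → ε: FIRST = { ε }

Conflict for B: B → B ; C and B → / ; C
  Overlap: { '/' }
Conflict for B: B → B ; C and B → ;
  Overlap: { ';' }
Conflict for B: B → B ; C and B → C , f
  Overlap: { ',', ';' }
Conflict for B: B → ; and B → C , f
  Overlap: { ';' }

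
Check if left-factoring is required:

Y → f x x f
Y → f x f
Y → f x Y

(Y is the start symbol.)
Yes, Y has productions with common prefix 'f x'

Left-factoring is needed when two productions for the same non-terminal
share a common prefix on the right-hand side.

Productions for Y:
  Y → f x x f
  Y → f x f
  Y → f x Y

Found common prefix 'f x' in productions for Y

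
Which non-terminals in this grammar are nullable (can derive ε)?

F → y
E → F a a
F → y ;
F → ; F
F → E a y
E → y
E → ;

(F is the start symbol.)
A non-terminal is nullable if it can derive ε (the empty string): either it has an ε-production, or it has a production whose right-hand side consists entirely of nullable non-terminals.

There are no ε-productions, so no non-terminal can derive ε.
No non-terminals are nullable.

Answer: None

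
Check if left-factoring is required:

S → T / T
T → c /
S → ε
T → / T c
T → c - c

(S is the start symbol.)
Left-factoring is needed when two productions for the same non-terminal
share a common prefix on the right-hand side.

Productions for S:
  S → T / T
  S → ε
Productions for T:
  T → c /
  T → / T c
  T → c - c

Found common prefix 'c' in productions for T

Answer: Yes, T has productions with common prefix 'c'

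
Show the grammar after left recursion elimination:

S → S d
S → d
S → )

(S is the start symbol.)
S is directly left-recursive. The standard transformation for
  A → A α₁ | ... | A α_m | β₁ | ... | β_n
is
  A  → β₁ A' | ... | β_n A'
  A' → α₁ A' | ... | α_m A' | ε

S → d becomes S → d S'
S → ) becomes S → ) S'
S → S d becomes S' → d S'
Add S' → ε

Resulting grammar:
S → d S'
S → ) S'
S' → d S'
S' → ε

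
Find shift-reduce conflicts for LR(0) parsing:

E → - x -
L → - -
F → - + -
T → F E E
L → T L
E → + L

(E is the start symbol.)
A shift-reduce conflict occurs when an LR(0) state has both:
  - a complete (reduce) item [A → α .] (dot at the end), and
  - a shift item [B → β . c γ] (dot before a terminal).

Augment with E' → E and build the canonical LR(0) collection (I0 = CLOSURE({[E' → . E]}), then GOTO on every symbol after a dot until no new states appear). It has 16 states:
  I0: { [E → . + L], [E → . - x -], [E' → . E] }  — shift
  I1: { [E → + . L], [F → . - + -], [L → . - -], [L → . T L], [T → . F E E] }  — shift
  I2: { [E → - . x -] }  — shift
  I3: { [E' → E .] }  — accept
  I4: { [E → - x . -] }  — shift
  I5: { [E → - x - .] }  — reduce
  I6: { [F → - . + -], [L → - . -] }  — shift
  I7: { [E → . + L], [E → . - x -], [T → F . E E] }  — shift
  I8: { [E → + L .] }  — reduce
  I9: { [F → . - + -], [L → . - -], [L → . T L], [L → T . L], [T → . F E E] }  — shift
  I10: { [L → T L .] }  — reduce
  I11: { [E → . + L], [E → . - x -], [T → F E . E] }  — shift
  I12: { [T → F E E .] }  — reduce
  I13: { [F → - + . -] }  — shift
  I14: { [L → - - .] }  — reduce
  I15: { [F → - + - .] }  — reduce

No state contains both a complete item and a shift item.

Answer: No shift-reduce conflicts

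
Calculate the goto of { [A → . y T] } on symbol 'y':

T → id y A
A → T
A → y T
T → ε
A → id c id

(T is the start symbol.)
{ [A → y . T], [T → . id y A], [T → .] }

GOTO(I, 'y') = CLOSURE({ [A → αX.β] : [A → α.Xβ] ∈ I, X = 'y' })

Items with dot before 'y', with the dot advanced:
  [A → . y T] → [A → y . T]
Closure of the advanced items:
  [A → y . T] has the dot before T: add [T → . id y A], [T → .]

GOTO = { [A → y . T], [T → . id y A], [T → .] }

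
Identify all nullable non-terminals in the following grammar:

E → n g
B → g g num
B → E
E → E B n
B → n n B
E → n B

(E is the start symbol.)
There are no ε-productions, so no non-terminal can derive ε.
No non-terminals are nullable.

Answer: None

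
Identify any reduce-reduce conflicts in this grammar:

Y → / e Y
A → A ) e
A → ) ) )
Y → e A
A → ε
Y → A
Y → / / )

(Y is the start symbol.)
A reduce-reduce conflict occurs when an LR(0) state has two complete items [A → α .] and [B → β .] — both call for a reduction, and with no lookahead the parser cannot choose between them.

Augment with Y' → Y and build the canonical LR(0) collection (I0 = CLOSURE({[Y' → . Y]}), then GOTO on every symbol after a dot until no new states appear). It has 15 states:
  I0: { [A → . ) ) )], [A → . A ) e], [A → .], [Y → . / / )], [Y → . / e Y], [Y → . A], [Y → . e A], [Y' → . Y] }  — shift, reduce
  I1: { [A → ) . ) )] }  — shift
  I2: { [Y → / . / )], [Y → / . e Y] }  — shift
  I3: { [A → A . ) e], [Y → A .] }  — shift, reduce
  I4: { [Y' → Y .] }  — accept
  I5: { [A → . ) ) )], [A → . A ) e], [A → .], [Y → e . A] }  — shift, reduce
  I6: { [A → A . ) e], [Y → e A .] }  — shift, reduce
  I7: { [A → A ) . e] }  — shift
  I8: { [A → A ) e .] }  — reduce
  I9: { [Y → / / . )] }  — shift
  I10: { [A → . ) ) )], [A → . A ) e], [A → .], [Y → . / / )], [Y → . / e Y], [Y → . A], [Y → . e A], [Y → / e . Y] }  — shift, reduce
  I11: { [Y → / e Y .] }  — reduce
  I12: { [Y → / / ) .] }  — reduce
  I13: { [A → ) ) . )] }  — shift
  I14: { [A → ) ) ) .] }  — reduce

No state contains more than one complete item.

Answer: No reduce-reduce conflicts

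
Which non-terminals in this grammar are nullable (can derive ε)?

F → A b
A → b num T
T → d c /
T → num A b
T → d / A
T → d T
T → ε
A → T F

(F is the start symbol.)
ε-productions: T → ε
So T is immediately nullable.
No further non-terminal can be added: every production for the remaining non-terminals contains a terminal or a non-nullable non-terminal.
Nullable = { 'T' }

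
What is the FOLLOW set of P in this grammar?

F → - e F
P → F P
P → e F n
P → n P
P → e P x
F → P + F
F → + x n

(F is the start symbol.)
In P → F P: P is at the end; this adds FOLLOW(P) to itself — nothing new
In P → n P: P is at the end; this adds FOLLOW(P) to itself — nothing new
In P → e P x: P is followed by x, add FIRST(x) \ {ε} = { 'x' }
In F → P + F: P is followed by '+' F, add FIRST('+' F) \ {ε} = { '+' }

Taking the union: FOLLOW(P) = { '+', 'x' }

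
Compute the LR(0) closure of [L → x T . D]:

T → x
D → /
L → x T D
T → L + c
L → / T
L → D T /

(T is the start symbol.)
{ [D → . /], [L → x T . D] }

To compute CLOSURE, for each item [A → α.Bβ] where B is a non-terminal, add [B → .γ] for all productions B → γ; repeat for the newly added items until nothing changes.

Start with: [L → x T . D]
  [L → x T . D] has the dot before D: add [D → . /]
No further items can be added.

CLOSURE = { [D → . /], [L → x T . D] }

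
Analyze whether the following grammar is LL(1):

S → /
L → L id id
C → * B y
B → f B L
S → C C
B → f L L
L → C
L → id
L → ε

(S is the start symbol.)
Relevant sets:
  FIRST(C) = { '*' }
  FIRST(L) = { '*', 'id', ε }
  FOLLOW(L) = { '*', 'id', 'y' }

For S:
  PREDICT(S → '/') = { '/' }
  PREDICT(S → C C) = { '*' }
For L:
  PREDICT(L → L id id) = { '*', 'id' }
  PREDICT(L → C) = { '*' }
  PREDICT(L → id) = { 'id' }
  PREDICT(L → ε) = { '*', 'id', 'y' }
For B:
  PREDICT(B → f B L) = { 'f' }
  PREDICT(B → f L L) = { 'f' }
C has a single production, so nothing to check there.

Conflict found: Predict set conflict for L: { '*' }
The grammar is NOT LL(1).

Answer: No. Predict set conflict for L: { '*' }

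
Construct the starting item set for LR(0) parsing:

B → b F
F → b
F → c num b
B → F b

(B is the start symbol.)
{ [B → . F b], [B → . b F], [B' → . B], [F → . b], [F → . c num b] }

First, augment the grammar with B' → B
I₀ = CLOSURE({ [B' → . B] }):
  [B' → . B] has the dot before B: add [B → . b F], [B → . F b]
  [B → . F b] has the dot before F: add [F → . b], [F → . c num b]
No further items can be added.

I₀ = { [B → . F b], [B → . b F], [B' → . B], [F → . b], [F → . c num b] }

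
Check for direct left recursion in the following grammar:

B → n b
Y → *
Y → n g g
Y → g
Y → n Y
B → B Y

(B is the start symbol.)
Direct left recursion occurs when N → N α for some non-terminal N (the right-hand side begins with the left-hand side itself).

B → n b: starts with n
Y → *: starts with '*'
Y → n g g: starts with n
Y → g: starts with g
Y → n Y: starts with n
B → B Y: LEFT RECURSIVE (starts with B)

The grammar has direct left recursion on: B.

Answer: Yes, B is left-recursive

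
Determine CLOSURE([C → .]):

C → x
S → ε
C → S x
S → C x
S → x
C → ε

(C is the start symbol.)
To compute CLOSURE, for each item [A → α.Bβ] where B is a non-terminal, add [B → .γ] for all productions B → γ; repeat for the newly added items until nothing changes.

Start with: [C → .]
The dot is at the end, so nothing is added.

CLOSURE = { [C → .] }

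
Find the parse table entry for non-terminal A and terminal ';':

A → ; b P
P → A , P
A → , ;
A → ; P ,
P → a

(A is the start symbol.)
To find M[A, ';'], we find productions for A where ';' is in the predict set (PREDICT(N → α) = (FIRST(α) \ {ε}) ∪ (FOLLOW(N) if α ⇒* ε)).

A → ; b P: PREDICT = { ';' }
  ';' is in predict set, so this production goes in M[A, ';']
A → , ;: PREDICT = { ',' }
A → ; P ,: PREDICT = { ';' }
  ';' is in predict set, so this production goes in M[A, ';']

M[A, ';'] = A → ; b P, A → ; P ,  (a multiply-defined cell — the grammar is not LL(1))

Answer: A → ; b P, A → ; P ,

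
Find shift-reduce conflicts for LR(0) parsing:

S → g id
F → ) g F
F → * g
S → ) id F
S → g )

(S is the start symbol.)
A shift-reduce conflict occurs when an LR(0) state has both:
  - a complete (reduce) item [A → α .] (dot at the end), and
  - a shift item [B → β . c γ] (dot before a terminal).

Augment with S' → S and build the canonical LR(0) collection (I0 = CLOSURE({[S' → . S]}), then GOTO on every symbol after a dot until no new states appear). It has 13 states:
  I0: { [S → . ) id F], [S → . g )], [S → . g id], [S' → . S] }  — shift
  I1: { [S → ) . id F] }  — shift
  I2: { [S' → S .] }  — accept
  I3: { [S → g . )], [S → g . id] }  — shift
  I4: { [S → g ) .] }  — reduce
  I5: { [S → g id .] }  — reduce
  I6: { [F → . ) g F], [F → . * g], [S → ) id . F] }  — shift
  I7: { [F → ) . g F] }  — shift
  I8: { [F → * . g] }  — shift
  I9: { [S → ) id F .] }  — reduce
  I10: { [F → * g .] }  — reduce
  I11: { [F → ) g . F], [F → . ) g F], [F → . * g] }  — shift
  I12: { [F → ) g F .] }  — reduce

No state contains both a complete item and a shift item.

Answer: No shift-reduce conflicts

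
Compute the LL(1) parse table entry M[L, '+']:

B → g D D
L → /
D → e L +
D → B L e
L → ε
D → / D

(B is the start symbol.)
To find M[L, '+'], we find productions for L where '+' is in the predict set (PREDICT(N → α) = (FIRST(α) \ {ε}) ∪ (FOLLOW(N) if α ⇒* ε)).

Relevant sets:
  FOLLOW(L) = { '+', 'e' }

L → /: PREDICT = { '/' }
L → ε: PREDICT = { '+', 'e' }
  '+' is in predict set, so this production goes in M[L, '+']

M[L, '+'] = L → ε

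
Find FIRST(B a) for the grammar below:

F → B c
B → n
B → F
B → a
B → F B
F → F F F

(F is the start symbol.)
{ 'a', 'n' }

FIRST sets of the non-terminals involved (from the grammar, by fixed-point iteration):
  FIRST(B) = { 'a', 'n' }

To compute FIRST(B a), process the symbols left to right:
Symbol B is a non-terminal. Add FIRST(B) \ {ε} = { 'a', 'n' }
B is not nullable (ε ∉ FIRST(B)), so stop here.
FIRST(B a) = { 'a', 'n' }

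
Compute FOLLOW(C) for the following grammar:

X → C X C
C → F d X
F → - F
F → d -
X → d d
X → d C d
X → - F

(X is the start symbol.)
To compute FOLLOW(C), find every occurrence of C on a right-hand side N → α C β: add FIRST(β) \ {ε}, and if β is empty or nullable also add FOLLOW(N). Iterate to a fixed point.

In X → C X C: C is followed by X C, add FIRST(X C) \ {ε} = { '-', 'd' }
In X → C X C: C is at the end, add FOLLOW(X)
In X → d C d: C is followed by d, add FIRST(d) \ {ε} = { 'd' }

The FOLLOW sets referred to above (computed the same way, to a fixed point):
  FOLLOW(X) = { $, '-', 'd' }

Taking the union: FOLLOW(C) = { $, '-', 'd' }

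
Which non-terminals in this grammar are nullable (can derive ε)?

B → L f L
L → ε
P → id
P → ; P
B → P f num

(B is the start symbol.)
{ 'L' }

ε-productions: L → ε
So L is immediately nullable.
No further non-terminal can be added: every production for the remaining non-terminals contains a terminal or a non-nullable non-terminal.
Nullable = { 'L' }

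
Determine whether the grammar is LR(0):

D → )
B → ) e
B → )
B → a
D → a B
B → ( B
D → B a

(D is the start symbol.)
No. Shift-reduce conflict between [B → ) .] and [B → ) . e]

A grammar is LR(0) if no state in the canonical LR(0) collection has:
  - both a shift item (dot before a terminal) and a complete item (shift-reduce conflict), or
  - two or more complete items (reduce-reduce conflict; the accept item [D' → D .] counts as a complete item here).

Augment with D' → D and build the canonical LR(0) collection (I0 = CLOSURE({[D' → . D]}), then GOTO on every symbol after a dot until no new states appear). It has 12 states:
  I0: { [B → . ( B], [B → . ) e], [B → . )], [B → . a], [D → . )], [D → . B a], [D → . a B], [D' → . D] }  — shift
  I1: { [B → ( . B], [B → . ( B], [B → . ) e], [B → . )], [B → . a] }  — shift
  I2: { [B → ) . e], [B → ) .], [D → ) .] }  — shift, 2 reduces
  I3: { [D → B . a] }  — shift
  I4: { [D' → D .] }  — accept
  I5: { [B → . ( B], [B → . ) e], [B → . )], [B → . a], [B → a .], [D → a . B] }  — shift, reduce
  I6: { [B → ) . e], [B → ) .] }  — shift, reduce
  I7: { [D → a B .] }  — reduce
  I8: { [B → a .] }  — reduce
  I9: { [B → ) e .] }  — reduce
  I10: { [D → B a .] }  — reduce
  I11: { [B → ( B .] }  — reduce

Conflict in state I2:
  Shift-reduce conflict between [B → ) .] and [B → ) . e]
So the grammar is NOT LR(0).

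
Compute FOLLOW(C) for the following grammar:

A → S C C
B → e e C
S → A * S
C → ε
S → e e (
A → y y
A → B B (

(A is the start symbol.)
{ $, '(', '*', 'e' }

In A → S C C: C is followed by C, add FIRST(C) \ {ε} = { }
  C is nullable, so also add FOLLOW(A)
In A → S C C: C is at the end, add FOLLOW(A)
In B → e e C: C is at the end, add FOLLOW(B)

The FOLLOW sets referred to above (computed the same way, to a fixed point):
  FOLLOW(A) = { $, '*' }
  FOLLOW(B) = { '(', 'e' }

Taking the union: FOLLOW(C) = { $, '(', '*', 'e' }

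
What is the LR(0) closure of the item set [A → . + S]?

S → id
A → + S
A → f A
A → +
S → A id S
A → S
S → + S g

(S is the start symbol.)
Start with: [A → . + S]
The dot precedes the terminal '+', so nothing is added.

CLOSURE = { [A → . + S] }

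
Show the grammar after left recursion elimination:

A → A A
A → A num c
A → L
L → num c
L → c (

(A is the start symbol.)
A is directly left-recursive. The standard transformation for
  A → A α₁ | ... | A α_m | β₁ | ... | β_n
is
  A  → β₁ A' | ... | β_n A'
  A' → α₁ A' | ... | α_m A' | ε

A → L becomes A → L A'
A → A A becomes A' → A A'
A → A num c becomes A' → num c A'
Add A' → ε

Productions for other non-terminals are unchanged:
  L → num c
  L → c (

Resulting grammar:
A → L A'
A' → A A'
A' → num c A'
A' → ε
L → num c
L → c (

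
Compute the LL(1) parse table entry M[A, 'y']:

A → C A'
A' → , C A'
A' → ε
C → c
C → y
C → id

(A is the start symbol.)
A → C A'

To find M[A, 'y'], we find productions for A where 'y' is in the predict set (PREDICT(N → α) = (FIRST(α) \ {ε}) ∪ (FOLLOW(N) if α ⇒* ε)).

Relevant sets:
  FIRST(C) = { 'c', 'id', 'y' }

A → C A': PREDICT = { 'c', 'id', 'y' }
  'y' is in predict set, so this production goes in M[A, 'y']

M[A, 'y'] = A → C A'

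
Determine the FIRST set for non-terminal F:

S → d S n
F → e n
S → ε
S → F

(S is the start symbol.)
To compute FIRST(F), examine every production with F on the left-hand side, reading each right-hand side left to right until a non-nullable symbol is reached.

From F → e n:
  - e is a terminal: add 'e' and stop

Collecting: FIRST(F) = { 'e' }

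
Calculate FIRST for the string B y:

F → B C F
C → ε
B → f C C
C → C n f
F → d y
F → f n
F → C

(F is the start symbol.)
{ 'f' }

FIRST sets of the non-terminals involved (from the grammar, by fixed-point iteration):
  FIRST(B) = { 'f' }

To compute FIRST(B y), process the symbols left to right:
Symbol B is a non-terminal. Add FIRST(B) \ {ε} = { 'f' }
B is not nullable (ε ∉ FIRST(B)), so stop here.
FIRST(B y) = { 'f' }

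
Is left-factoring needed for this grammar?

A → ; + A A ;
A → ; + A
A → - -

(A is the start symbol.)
Left-factoring is needed when two productions for the same non-terminal
share a common prefix on the right-hand side.

Productions for A:
  A → ; + A A ;
  A → ; + A
  A → - -

Found common prefix '; + A' in productions for A

Answer: Yes, A has productions with common prefix '; + A'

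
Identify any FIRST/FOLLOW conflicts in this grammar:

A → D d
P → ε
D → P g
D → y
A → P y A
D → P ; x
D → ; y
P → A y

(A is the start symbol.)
Yes. P → A y with FOLLOW(P) on { ';', 'g', 'y' }

A FIRST/FOLLOW conflict occurs when a non-terminal N has a nullable alternative N → β (β ⇒* ε) and another alternative N → α with FIRST(α) ∩ FOLLOW(N) ≠ ∅: on such a lookahead the parser cannot decide between expanding α and letting N vanish via β.

Nullable non-terminals: P.
FIRST sets used below: FIRST(A) = { ';', 'g', 'y' }

P: nullable alternative(s) P → ε; FOLLOW(P) = { ';', 'g', 'y' }
  P → ε: FIRST \ {ε} = { } — this is the only nullable alternative, skip
  P → A y: FIRST \ {ε} = { ';', 'g', 'y' } — overlaps FOLLOW(P) on { ';', 'g', 'y' }: CONFLICT

A, D have no nullable alternative, so no FIRST/FOLLOW check is needed there.

So the grammar has 1 FIRST/FOLLOW conflict (marked CONFLICT above).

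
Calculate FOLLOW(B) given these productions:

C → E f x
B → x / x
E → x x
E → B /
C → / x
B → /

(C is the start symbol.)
{ '/' }

In E → B /: B is followed by '/', add FIRST('/') \ {ε} = { '/' }

Taking the union: FOLLOW(B) = { '/' }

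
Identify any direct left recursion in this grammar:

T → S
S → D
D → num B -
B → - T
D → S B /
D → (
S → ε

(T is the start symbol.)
Direct left recursion occurs when N → N α for some non-terminal N (the right-hand side begins with the left-hand side itself).

T → S: starts with S
S → D: starts with D
D → num B -: starts with num
B → - T: starts with '-'
D → S B /: starts with S
D → (: starts with '('
S → ε: starts with ε

No direct left recursion found.

Answer: No direct left recursion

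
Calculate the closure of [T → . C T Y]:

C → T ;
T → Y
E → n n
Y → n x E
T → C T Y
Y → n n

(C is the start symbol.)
{ [C → . T ;], [T → . C T Y], [T → . Y], [Y → . n n], [Y → . n x E] }

To compute CLOSURE, for each item [A → α.Bβ] where B is a non-terminal, add [B → .γ] for all productions B → γ; repeat for the newly added items until nothing changes.

Start with: [T → . C T Y]
  [T → . C T Y] has the dot before C: add [C → . T ;]
  [C → . T ;] has the dot before T: add [T → . Y]
  [T → . Y] has the dot before Y: add [Y → . n x E], [Y → . n n]
No further items can be added.

CLOSURE = { [C → . T ;], [T → . C T Y], [T → . Y], [Y → . n n], [Y → . n x E] }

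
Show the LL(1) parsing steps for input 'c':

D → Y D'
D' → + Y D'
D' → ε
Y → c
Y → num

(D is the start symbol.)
LL(1) parsing maintains a stack (initially the start symbol over $) and the input. At each step: if the stack top is a terminal, match it against the current input token; if it is a non-terminal N, replace it with the RHS of M[N, lookahead] (the unique production whose predict set contains the lookahead).

Stack is shown with the top on the left.

Stack   Input  Action
---------------------
D $     c $    output D → Y D'
Y D' $  c $    output Y → c
c D' $  c $    match 'c'
D' $    $      output D' → ε
$       $      accept

The string is accepted.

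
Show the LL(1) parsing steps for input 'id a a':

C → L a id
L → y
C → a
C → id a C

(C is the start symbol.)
LL(1) parsing maintains a stack (initially the start symbol over $) and the input. At each step: if the stack top is a terminal, match it against the current input token; if it is a non-terminal N, replace it with the RHS of M[N, lookahead] (the unique production whose predict set contains the lookahead).

Stack is shown with the top on the left.

Stack     Input     Action
--------------------------
C $       id a a $  output C → id a C
id a C $  id a a $  match 'id'
a C $     a a $     match 'a'
C $       a $       output C → a
a $       a $       match 'a'
$         $         accept

The string is accepted.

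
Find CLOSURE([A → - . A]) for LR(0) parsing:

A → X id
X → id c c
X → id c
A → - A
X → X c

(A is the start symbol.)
{ [A → - . A], [A → . - A], [A → . X id], [X → . X c], [X → . id c c], [X → . id c] }

Start with: [A → - . A]
  [A → - . A] has the dot before A: add [A → . X id], [A → . - A]
  [A → . X id] has the dot before X: add [X → . id c c], [X → . id c], [X → . X c]
No further items can be added.

CLOSURE = { [A → - . A], [A → . - A], [A → . X id], [X → . X c], [X → . id c c], [X → . id c] }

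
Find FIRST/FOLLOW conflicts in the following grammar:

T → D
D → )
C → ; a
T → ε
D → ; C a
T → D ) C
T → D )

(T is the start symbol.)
Nullable non-terminals: T.
FIRST sets used below: FIRST(D) = { ')', ';' }

T: nullable alternative(s) T → ε; FOLLOW(T) = { $ }
  T → D: FIRST \ {ε} = { ')', ';' } — disjoint from FOLLOW(T)
  T → ε: FIRST \ {ε} = { } — this is the only nullable alternative, skip
  T → D ) C: FIRST \ {ε} = { ')', ';' } — disjoint from FOLLOW(T)
  T → D ): FIRST \ {ε} = { ')', ';' } — disjoint from FOLLOW(T)

C, D have no nullable alternative, so no FIRST/FOLLOW check is needed there.

No FIRST/FOLLOW conflicts found.

Answer: No FIRST/FOLLOW conflicts.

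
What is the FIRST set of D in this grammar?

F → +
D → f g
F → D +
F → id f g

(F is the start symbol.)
To compute FIRST(D), examine every production with D on the left-hand side, reading each right-hand side left to right until a non-nullable symbol is reached.

From D → f g:
  - f is a terminal: add 'f' and stop

Collecting: FIRST(D) = { 'f' }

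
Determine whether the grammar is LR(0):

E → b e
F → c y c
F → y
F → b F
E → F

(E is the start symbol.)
Augment with E' → E and build the canonical LR(0) collection (I0 = CLOSURE({[E' → . E]}), then GOTO on every symbol after a dot until no new states appear). It has 11 states:
  I0: { [E → . F], [E → . b e], [E' → . E], [F → . b F], [F → . c y c], [F → . y] }  — shift
  I1: { [E' → E .] }  — accept
  I2: { [E → F .] }  — reduce
  I3: { [E → b . e], [F → . b F], [F → . c y c], [F → . y], [F → b . F] }  — shift
  I4: { [F → c . y c] }  — shift
  I5: { [F → y .] }  — reduce
  I6: { [F → c y . c] }  — shift
  I7: { [F → c y c .] }  — reduce
  I8: { [F → b F .] }  — reduce
  I9: { [F → . b F], [F → . c y c], [F → . y], [F → b . F] }  — shift
  I10: { [E → b e .] }  — reduce

Every state is either a pure shift/goto state or contains exactly one complete item and nothing to shift — no conflicts. The grammar is LR(0).

Answer: Yes, the grammar is LR(0)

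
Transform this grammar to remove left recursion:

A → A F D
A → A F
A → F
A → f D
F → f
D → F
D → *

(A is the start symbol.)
A is directly left-recursive. The standard transformation for
  A → A α₁ | ... | A α_m | β₁ | ... | β_n
is
  A  → β₁ A' | ... | β_n A'
  A' → α₁ A' | ... | α_m A' | ε

A → F becomes A → F A'
A → f D becomes A → f D A'
A → A F D becomes A' → F D A'
A → A F becomes A' → F A'
Add A' → ε

Productions for other non-terminals are unchanged:
  F → f
  D → F
  D → *

Resulting grammar:
A → F A'
A → f D A'
A' → F D A'
A' → F A'
A' → ε
F → f
D → F
D → *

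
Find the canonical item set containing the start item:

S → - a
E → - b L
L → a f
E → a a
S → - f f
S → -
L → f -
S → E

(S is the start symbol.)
First, augment the grammar with S' → S
I₀ = CLOSURE({ [S' → . S] }):
  [S' → . S] has the dot before S: add [S → . - a], [S → . - f f], [S → . -], [S → . E]
  [S → . E] has the dot before E: add [E → . - b L], [E → . a a]
No further items can be added.

I₀ = { [E → . - b L], [E → . a a], [S → . - a], [S → . - f f], [S → . -], [S → . E], [S' → . S] }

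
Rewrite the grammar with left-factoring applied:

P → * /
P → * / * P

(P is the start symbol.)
Left-factoring transforms A → αβ₁ | αβ₂ into A → αA' and A' → β₁ | β₂
(α is the longest common prefix among the alternatives). Repeat until
no nonterminal has two alternatives with a common prefix.

Round 1: P has alternatives sharing prefix '* /'. Introduce P': P → * / P'
  Add: P' → ε
  Add: P' → * P

No remaining common prefixes — done.

Resulting grammar:
P → * / P'
P' → ε
P' → * P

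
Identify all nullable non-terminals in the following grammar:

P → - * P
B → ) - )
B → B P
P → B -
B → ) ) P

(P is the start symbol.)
There are no ε-productions, so no non-terminal can derive ε.
No non-terminals are nullable.

Answer: None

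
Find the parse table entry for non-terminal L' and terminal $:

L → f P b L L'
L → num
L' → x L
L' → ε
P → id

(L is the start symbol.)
To find M[L', $], we find productions for L' where $ is in the predict set (PREDICT(N → α) = (FIRST(α) \ {ε}) ∪ (FOLLOW(N) if α ⇒* ε)).

Relevant sets:
  FOLLOW(L') = { $, 'x' }

L' → x L: PREDICT = { 'x' }
L' → ε: PREDICT = { $, 'x' }
  $ is in predict set, so this production goes in M[L', $]

M[L', $] = L' → ε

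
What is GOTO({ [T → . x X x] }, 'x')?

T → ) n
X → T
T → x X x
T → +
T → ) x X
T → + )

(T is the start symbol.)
GOTO(I, 'x') = CLOSURE({ [A → αX.β] : [A → α.Xβ] ∈ I, X = 'x' })

Items with dot before 'x', with the dot advanced:
  [T → . x X x] → [T → x . X x]
Closure of the advanced items:
  [T → x . X x] has the dot before X: add [X → . T]
  [X → . T] has the dot before T: add [T → . ) n], [T → . x X x], [T → . +], [T → . ) x X], [T → . + )]

GOTO = { [T → . ) n], [T → . ) x X], [T → . + )], [T → . +], [T → . x X x], [T → x . X x], [X → . T] }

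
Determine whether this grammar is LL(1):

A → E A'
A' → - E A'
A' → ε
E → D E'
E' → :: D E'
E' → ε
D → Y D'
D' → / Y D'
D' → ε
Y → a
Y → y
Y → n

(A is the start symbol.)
Yes, the grammar is LL(1).

A grammar is LL(1) if for each non-terminal N with multiple productions, the predict sets of those productions are pairwise disjoint, where PREDICT(N → α) = (FIRST(α) \ {ε}) ∪ (FOLLOW(N) if α ⇒* ε).

Relevant sets:
  FOLLOW(A') = { $ }
  FOLLOW(E') = { $, '-' }
  FOLLOW(D') = { $, '-', '::' }

For A':
  PREDICT(A' → '-' E A') = { '-' }
  PREDICT(A' → ε) = { $ }
For E':
  PREDICT(E' → :: D E') = { '::' }
  PREDICT(E' → ε) = { $, '-' }
For D':
  PREDICT(D' → '/' Y D') = { '/' }
  PREDICT(D' → ε) = { $, '-', '::' }
For Y:
  PREDICT(Y → a) = { 'a' }
  PREDICT(Y → y) = { 'y' }
  PREDICT(Y → n) = { 'n' }
A, E, D have a single production, so nothing to check there.

All predict sets are disjoint. The grammar IS LL(1).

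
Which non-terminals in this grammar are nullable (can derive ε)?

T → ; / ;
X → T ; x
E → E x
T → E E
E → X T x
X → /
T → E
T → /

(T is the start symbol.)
None

There are no ε-productions, so no non-terminal can derive ε.
No non-terminals are nullable.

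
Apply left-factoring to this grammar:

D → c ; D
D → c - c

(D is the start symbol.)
D → c D'
D' → ; D
D' → - c

Left-factoring transforms A → αβ₁ | αβ₂ into A → αA' and A' → β₁ | β₂
(α is the longest common prefix among the alternatives). Repeat until
no nonterminal has two alternatives with a common prefix.

Round 1: D has alternatives sharing prefix 'c'. Introduce D': D → c D'
  Add: D' → ; D
  Add: D' → - c

No remaining common prefixes — done.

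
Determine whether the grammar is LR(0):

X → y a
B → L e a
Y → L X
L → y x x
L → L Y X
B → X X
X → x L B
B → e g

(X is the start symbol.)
Yes, the grammar is LR(0)

A grammar is LR(0) if no state in the canonical LR(0) collection has:
  - both a shift item (dot before a terminal) and a complete item (shift-reduce conflict), or
  - two or more complete items (reduce-reduce conflict; the accept item [X' → X .] counts as a complete item here).

Augment with X' → X and build the canonical LR(0) collection (I0 = CLOSURE({[X' → . X]}), then GOTO on every symbol after a dot until no new states appear). It has 22 states:
  I0: { [X → . x L B], [X → . y a], [X' → . X] }  — shift
  I1: { [X' → X .] }  — accept
  I2: { [L → . L Y X], [L → . y x x], [X → x . L B] }  — shift
  I3: { [X → y . a] }  — shift
  I4: { [X → y a .] }  — reduce
  I5: { [B → . L e a], [B → . X X], [B → . e g], [L → . L Y X], [L → . y x x], [L → L . Y X], [X → . x L B], [X → . y a], [X → x L . B], [Y → . L X] }  — shift
  I6: { [L → y . x x] }  — shift
  I7: { [L → y x . x] }  — shift
  I8: { [L → y x x .] }  — reduce
  I9: { [X → x L B .] }  — reduce
  I10: { [B → L . e a], [L → . L Y X], [L → . y x x], [L → L . Y X], [X → . x L B], [X → . y a], [Y → . L X], [Y → L . X] }  — shift
  I11: { [B → X . X], [X → . x L B], [X → . y a] }  — shift
  I12: { [L → L Y . X], [X → . x L B], [X → . y a] }  — shift
  I13: { [B → e . g] }  — shift
  I14: { [L → y . x x], [X → y . a] }  — shift
  I15: { [B → e g .] }  — reduce
  I16: { [L → L Y X .] }  — reduce
  I17: { [B → X X .] }  — reduce
  I18: { [L → . L Y X], [L → . y x x], [L → L . Y X], [X → . x L B], [X → . y a], [Y → . L X], [Y → L . X] }  — shift
  I19: { [Y → L X .] }  — reduce
  I20: { [B → L e . a] }  — shift
  I21: { [B → L e a .] }  — reduce

Every state is either a pure shift/goto state or contains exactly one complete item and nothing to shift — no conflicts. The grammar is LR(0).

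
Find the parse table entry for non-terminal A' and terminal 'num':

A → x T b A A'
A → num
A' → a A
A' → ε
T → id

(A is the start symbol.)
Empty (error entry)

To find M[A', 'num'], we find productions for A' where 'num' is in the predict set (PREDICT(N → α) = (FIRST(α) \ {ε}) ∪ (FOLLOW(N) if α ⇒* ε)).

Relevant sets:
  FOLLOW(A') = { $, 'a' }

A' → a A: PREDICT = { 'a' }
A' → ε: PREDICT = { $, 'a' }

M[A', 'num'] is empty (no production applies)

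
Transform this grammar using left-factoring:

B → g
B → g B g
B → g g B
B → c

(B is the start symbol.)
Left-factoring transforms A → αβ₁ | αβ₂ into A → αA' and A' → β₁ | β₂
(α is the longest common prefix among the alternatives). Repeat until
no nonterminal has two alternatives with a common prefix.

Round 1: B has alternatives sharing prefix 'g'. Introduce B': B → g B'
  Add: B' → ε
  Add: B' → B g
  Add: B' → g B

No remaining common prefixes — done.

Resulting grammar:
B → g B'
B' → ε
B' → B g
B' → g B
B → c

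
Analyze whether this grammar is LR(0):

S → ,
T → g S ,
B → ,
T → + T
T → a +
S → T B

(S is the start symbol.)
Yes, the grammar is LR(0)

Augment with S' → S and build the canonical LR(0) collection (I0 = CLOSURE({[S' → . S]}), then GOTO on every symbol after a dot until no new states appear). It has 13 states:
  I0: { [S → . ,], [S → . T B], [S' → . S], [T → . + T], [T → . a +], [T → . g S ,] }  — shift
  I1: { [T → + . T], [T → . + T], [T → . a +], [T → . g S ,] }  — shift
  I2: { [S → , .] }  — reduce
  I3: { [S' → S .] }  — accept
  I4: { [B → . ,], [S → T . B] }  — shift
  I5: { [T → a . +] }  — shift
  I6: { [S → . ,], [S → . T B], [T → . + T], [T → . a +], [T → . g S ,], [T → g . S ,] }  — shift
  I7: { [T → g S . ,] }  — shift
  I8: { [T → g S , .] }  — reduce
  I9: { [T → a + .] }  — reduce
  I10: { [B → , .] }  — reduce
  I11: { [S → T B .] }  — reduce
  I12: { [T → + T .] }  — reduce

Every state is either a pure shift/goto state or contains exactly one complete item and nothing to shift — no conflicts. The grammar is LR(0).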